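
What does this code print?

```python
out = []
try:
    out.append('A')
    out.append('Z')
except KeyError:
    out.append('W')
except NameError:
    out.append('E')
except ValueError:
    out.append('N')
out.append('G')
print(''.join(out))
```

Execution trace: 'A' (try body) → 'Z' (try body, no exception) → 'G' (after the try/except). Output: AZG

Answer: AZG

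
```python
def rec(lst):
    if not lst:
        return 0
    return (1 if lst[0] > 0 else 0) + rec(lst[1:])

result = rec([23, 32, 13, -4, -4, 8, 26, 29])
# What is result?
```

Count of positive elements in [23, 32, 13, -4, -4, 8, 26, 29] = 6

Answer: 6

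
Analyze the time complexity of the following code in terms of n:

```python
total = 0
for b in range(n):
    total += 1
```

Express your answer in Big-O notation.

Each loop level contributes: n. Multiplying the contributions gives O(n).

Answer: O(n)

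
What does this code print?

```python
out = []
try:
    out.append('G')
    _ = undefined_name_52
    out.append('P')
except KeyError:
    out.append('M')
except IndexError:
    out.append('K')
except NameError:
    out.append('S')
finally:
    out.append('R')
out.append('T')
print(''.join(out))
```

Execution trace: 'G' (try body) → 'S' (except NameError) → 'R' (finally) → 'T' (after the try/except). Output: GSRT

Answer: GSRT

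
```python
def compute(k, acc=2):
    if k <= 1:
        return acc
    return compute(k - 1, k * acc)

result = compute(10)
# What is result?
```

Accumulator trace (n, acc): (10, 2) -> (9, 20) -> (8, 180) -> (7, 1440) -> (6, 10080) -> (5, 60480) -> (4, 302400) -> (3, 1209600) -> (2, 3628800) -> (1, 7257600) -> return 7257600

Answer: 7257600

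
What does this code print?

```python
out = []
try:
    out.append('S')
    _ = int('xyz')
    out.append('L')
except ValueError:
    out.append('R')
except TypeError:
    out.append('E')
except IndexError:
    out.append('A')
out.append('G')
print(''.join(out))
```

Execution trace: 'S' (try body) → 'R' (except ValueError) → 'G' (after the try/except). Output: SRG

Answer: SRG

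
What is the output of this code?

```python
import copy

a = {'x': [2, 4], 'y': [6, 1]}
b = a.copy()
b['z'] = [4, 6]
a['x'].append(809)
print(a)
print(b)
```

Key concept: shallow copy of dict with mutable values.
Step by step:
`a = {'x': [2, 4], 'y': [6, 1]}` → a = {'x': [2, 4], 'y': [6, 1]}
`b = a.copy()` → b = {'x': [2, 4], 'y': [6, 1]}
`b['z'] = [4, 6]` → b = {'x': [2, 4], 'y': [6, 1], 'z': [4, 6]}
`a['x'].append(809)` → a = {'x': [2, 4, 809], 'y': [6, 1]}; b = {'x': [2, 4, 809], 'y': [6, 1], 'z': [4, 6]}
`print(a)` → prints {'x': [2, 4, 809], 'y': [6, 1]}
`print(b)` → prints {'x': [2, 4, 809], 'y': [6, 1], 'z': [4, 6]}

Answer:
{'x': [2, 4, 809], 'y': [6, 1]}
{'x': [2, 4, 809], 'y': [6, 1], 'z': [4, 6]}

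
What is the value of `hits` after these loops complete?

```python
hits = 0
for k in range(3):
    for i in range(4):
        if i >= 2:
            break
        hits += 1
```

Inner breaks at 2, outer runs 3 times
`hits` takes the values: 0 → 1 → 2 → 3 → 4 → 5 → 6

Answer: 6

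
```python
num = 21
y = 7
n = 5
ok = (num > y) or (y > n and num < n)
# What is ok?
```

Trace:
`num = 21` → num = 21
`y = 7` → y = 7
`n = 5` → n = 5
`ok = (num > y) or (y > n and num < n)` → ok = True
So ok = True

Answer: True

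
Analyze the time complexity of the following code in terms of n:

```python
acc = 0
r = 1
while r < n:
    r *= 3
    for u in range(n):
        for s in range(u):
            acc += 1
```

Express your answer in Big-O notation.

Each loop level contributes: log n × n × n. Multiplying the contributions gives O(n^2 log n).

Answer: O(n^2 log n)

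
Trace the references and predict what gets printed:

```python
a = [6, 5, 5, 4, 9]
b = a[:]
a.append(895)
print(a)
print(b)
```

Key concept: slice [:] creates copy.
Step by step:
`a = [6, 5, 5, 4, 9]` → a = [6, 5, 5, 4, 9]
`b = a[:]` → b = [6, 5, 5, 4, 9]
`a.append(895)` → a = [6, 5, 5, 4, 9, 895]
`print(a)` → prints [6, 5, 5, 4, 9, 895]
`print(b)` → prints [6, 5, 5, 4, 9]

Answer:
[6, 5, 5, 4, 9, 895]
[6, 5, 5, 4, 9]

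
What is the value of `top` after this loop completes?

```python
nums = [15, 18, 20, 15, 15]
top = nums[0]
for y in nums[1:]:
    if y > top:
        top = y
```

Maximum of [15, 18, 20, 15, 15]
`top` takes the values: 15 → 18 → 20

Answer: 20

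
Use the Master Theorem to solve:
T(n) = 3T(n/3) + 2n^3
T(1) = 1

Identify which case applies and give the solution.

a=3, b=3, f(n)=2n^3. log_3(3) = 1. Since c=3 > 1 and the regularity condition holds (3(n/3)^3 = (3/3^3)n^3 with 3/3^3 < 1), Case 3 applies: T(n) = Θ(f(n)) = O(n^3).

Answer: O(n^3) - Case 3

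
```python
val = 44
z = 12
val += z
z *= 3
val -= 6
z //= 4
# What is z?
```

Trace:
`val = 44` → val = 44
`z = 12` → z = 12
`val += z` → val = 56
`z *= 3` → z = 36
`val -= 6` → val = 50
`z //= 4` → z = 9
So z = 9

Answer: 9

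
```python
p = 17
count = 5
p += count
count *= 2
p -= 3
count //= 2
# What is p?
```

Trace:
`p = 17` → p = 17
`count = 5` → count = 5
`p += count` → p = 22
`count *= 2` → count = 10
`p -= 3` → p = 19
`count //= 2` → count = 5
So p = 19

Answer: 19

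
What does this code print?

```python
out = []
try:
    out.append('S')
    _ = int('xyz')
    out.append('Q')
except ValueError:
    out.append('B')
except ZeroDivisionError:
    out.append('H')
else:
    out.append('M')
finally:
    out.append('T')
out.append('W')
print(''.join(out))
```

Execution trace: 'S' (try body) → 'B' (except ValueError) → 'T' (finally) → 'W' (after the try/except). Output: SBTW

Answer: SBTW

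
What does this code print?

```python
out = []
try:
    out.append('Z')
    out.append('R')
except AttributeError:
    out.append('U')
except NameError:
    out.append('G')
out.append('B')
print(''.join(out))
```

Execution trace: 'Z' (try body) → 'R' (try body, no exception) → 'B' (after the try/except). Output: ZRB

Answer: ZRB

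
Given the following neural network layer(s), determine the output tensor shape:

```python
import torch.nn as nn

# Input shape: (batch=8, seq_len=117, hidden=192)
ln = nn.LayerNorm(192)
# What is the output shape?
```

Input: (8, 117, 192) -> Output: (8, 117, 192)

Answer: (8, 117, 192)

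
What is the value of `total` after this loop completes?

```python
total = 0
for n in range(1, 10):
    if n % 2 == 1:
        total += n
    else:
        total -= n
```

Add odd, subtract even
`total` takes the values: 0 → 1 → -1 → 2 → -2 → 3 → -3 → 4 → -4 → 5

Answer: 5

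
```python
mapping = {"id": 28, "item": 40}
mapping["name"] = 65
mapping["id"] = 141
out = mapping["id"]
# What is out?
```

Trace:
`mapping = {"id": 28, "item": 40}` → mapping = {'id': 28, 'item': 40}
`mapping["name"] = 65` → mapping = {'id': 28, 'item': 40, 'name': 65}
`mapping["id"] = 141` → mapping = {'id': 141, 'item': 40, 'name': 65}
`out = mapping["id"]` → out = 141
So out = 141

Answer: 141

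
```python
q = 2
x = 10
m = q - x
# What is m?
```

Trace:
`q = 2` → q = 2
`x = 10` → x = 10
`m = q - x` → m = -8
So m = -8

Answer: -8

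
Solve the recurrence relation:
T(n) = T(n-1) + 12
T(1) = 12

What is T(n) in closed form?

Unrolling: T(n) = T(1) + 12·(n-1) = 12 + 12(n-1) = 12n.

Answer: T(n) = 12n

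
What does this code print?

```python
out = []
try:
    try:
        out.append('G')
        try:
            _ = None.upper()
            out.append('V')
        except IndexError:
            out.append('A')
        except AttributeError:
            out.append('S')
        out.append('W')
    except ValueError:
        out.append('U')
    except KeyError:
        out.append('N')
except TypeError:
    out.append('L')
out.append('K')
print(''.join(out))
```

Execution trace: 'G' (try body) → 'S' (inner except AttributeError) → 'W' (try body, no exception) → 'K' (after the try/except). Output: GSWK

Answer: GSWK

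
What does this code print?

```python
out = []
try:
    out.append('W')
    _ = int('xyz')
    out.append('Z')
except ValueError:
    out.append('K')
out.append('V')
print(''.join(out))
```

Execution trace: 'W' (try body) → 'K' (except ValueError) → 'V' (after the try/except). Output: WKV

Answer: WKV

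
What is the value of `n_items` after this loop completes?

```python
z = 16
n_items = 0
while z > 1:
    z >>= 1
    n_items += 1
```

Count right shifts until 1
`n_items` takes the values: 0 → 1 → 2 → 3 → 4

Answer: 4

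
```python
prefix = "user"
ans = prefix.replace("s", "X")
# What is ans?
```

Trace:
`prefix = "user"` → prefix = 'user'
`ans = prefix.replace("s", "X")` → ans = 'uXer'
So ans = 'uXer'

Answer: 'uXer'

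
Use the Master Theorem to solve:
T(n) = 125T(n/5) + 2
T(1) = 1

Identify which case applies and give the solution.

a=125, b=5, f(n)=2. log_5(125) = 3. Since c=0 < 3, Case 1 applies: T(n) = Θ(n^log_b(a)) = O(n^3).

Answer: O(n^3) - Case 1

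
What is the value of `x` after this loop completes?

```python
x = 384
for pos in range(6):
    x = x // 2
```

Halve 6 times: 384 // 2^6 = 6
`x` takes the values: 384 → 192 → 96 → 48 → 24 → 12 → 6

Answer: 6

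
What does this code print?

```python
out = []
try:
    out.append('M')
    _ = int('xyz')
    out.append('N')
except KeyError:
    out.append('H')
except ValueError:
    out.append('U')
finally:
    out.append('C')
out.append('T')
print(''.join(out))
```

Execution trace: 'M' (try body) → 'U' (except ValueError) → 'C' (finally) → 'T' (after the try/except). Output: MUCT

Answer: MUCT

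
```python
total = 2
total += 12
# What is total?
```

Trace:
`total = 2` → total = 2
`total += 12` → total = 14
So total = 14

Answer: 14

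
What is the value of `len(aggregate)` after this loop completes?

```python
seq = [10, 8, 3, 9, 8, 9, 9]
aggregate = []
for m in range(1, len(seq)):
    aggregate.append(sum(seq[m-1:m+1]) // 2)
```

Number of 2-element averages
`aggregate` takes the values: [] → [9] → [9, 5] → [9, 5, 6] → [9, 5, 6, 8] → [9, 5, 6, 8, 8] → [9, 5, 6, 8, 8, 9]
So `len(aggregate)` = 6

Answer: 6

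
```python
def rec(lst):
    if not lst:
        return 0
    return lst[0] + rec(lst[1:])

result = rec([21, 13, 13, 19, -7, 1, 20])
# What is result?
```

21 + 13 + 13 + 19 + (-7) + 1 + 20 + 0 = 80

Answer: 80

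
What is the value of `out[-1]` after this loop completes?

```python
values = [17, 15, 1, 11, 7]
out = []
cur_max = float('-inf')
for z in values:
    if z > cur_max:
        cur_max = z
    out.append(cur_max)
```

Running max ends at 17
`out` takes the values: [] → [17] → [17, 17] → [17, 17, 17] → [17, 17, 17, 17] → [17, 17, 17, 17, 17]
So `out[-1]` = 17

Answer: 17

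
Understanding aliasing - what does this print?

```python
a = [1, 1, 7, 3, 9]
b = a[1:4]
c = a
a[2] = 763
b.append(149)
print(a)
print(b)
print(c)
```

Key concept: slice vs alias.
Step by step:
`a = [1, 1, 7, 3, 9]` → a = [1, 1, 7, 3, 9]
`b = a[1:4]` → b = [1, 7, 3]
`c = a` → c = [1, 1, 7, 3, 9] (same object as a)
`a[2] = 763` → a = [1, 1, 763, 3, 9] (same object as c); c = [1, 1, 763, 3, 9] (same object as a)
`b.append(149)` → b = [1, 7, 3, 149]
`print(a)` → prints [1, 1, 763, 3, 9]
`print(b)` → prints [1, 7, 3, 149]
`print(c)` → prints [1, 1, 763, 3, 9]

Answer:
[1, 1, 763, 3, 9]
[1, 7, 3, 149]
[1, 1, 763, 3, 9]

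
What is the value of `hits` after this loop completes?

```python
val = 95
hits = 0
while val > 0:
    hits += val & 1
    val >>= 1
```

Count set bits in 95 (binary: 0b1011111)
`hits` takes the values: 0 → 1 → 2 → 3 → 4 → 5 → 6

Answer: 6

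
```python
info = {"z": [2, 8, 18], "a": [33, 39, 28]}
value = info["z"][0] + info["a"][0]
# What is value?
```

Trace:
`info = {"z": [2, 8, 18], "a": [33, 39, 28]}` → info = {'z': [2, 8, 18], 'a': [33, 39, 28]}
`value = info["z"][0] + info["a"][0]` → value = 35
So value = 35

Answer: 35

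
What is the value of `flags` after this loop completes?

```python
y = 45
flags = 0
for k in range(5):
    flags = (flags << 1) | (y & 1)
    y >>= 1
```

Reverse lowest 5 bits of 45
`flags` takes the values: 0 → 1 → 2 → 5 → 11 → 22

Answer: 22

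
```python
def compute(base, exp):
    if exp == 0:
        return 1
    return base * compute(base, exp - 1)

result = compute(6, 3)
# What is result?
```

compute(6, 3) = 6 * 6 * 6 = 216

Answer: 216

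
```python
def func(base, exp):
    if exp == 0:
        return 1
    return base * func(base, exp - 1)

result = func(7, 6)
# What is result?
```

func(7, 6) = 7 * 7 * 7 * 7 * 7 * 7 = 117649

Answer: 117649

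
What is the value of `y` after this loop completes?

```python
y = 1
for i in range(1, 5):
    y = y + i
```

Start at 1, add 1 through 4
`y` takes the values: 1 → 2 → 4 → 7 → 11

Answer: 11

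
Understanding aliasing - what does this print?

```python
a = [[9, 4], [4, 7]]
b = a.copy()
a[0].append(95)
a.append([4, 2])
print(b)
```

Key concept: shallow copy with nested lists.
Step by step:
`a = [[9, 4], [4, 7]]` → a = [[9, 4], [4, 7]]
`b = a.copy()` → b = [[9, 4], [4, 7]]
`a[0].append(95)` → a = [[9, 4, 95], [4, 7]]; b = [[9, 4, 95], [4, 7]]
`a.append([4, 2])` → a = [[9, 4, 95], [4, 7], [4, 2]]
`print(b)` → prints [[9, 4, 95], [4, 7]]

Answer: [[9, 4, 95], [4, 7]]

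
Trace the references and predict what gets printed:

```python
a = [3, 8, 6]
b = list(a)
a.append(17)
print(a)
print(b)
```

Key concept: list() constructor creates copy.
Step by step:
`a = [3, 8, 6]` → a = [3, 8, 6]
`b = list(a)` → b = [3, 8, 6]
`a.append(17)` → a = [3, 8, 6, 17]
`print(a)` → prints [3, 8, 6, 17]
`print(b)` → prints [3, 8, 6]

Answer:
[3, 8, 6, 17]
[3, 8, 6]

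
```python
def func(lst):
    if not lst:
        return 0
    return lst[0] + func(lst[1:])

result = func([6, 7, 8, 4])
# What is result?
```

6 + 7 + 8 + 4 + 0 = 25

Answer: 25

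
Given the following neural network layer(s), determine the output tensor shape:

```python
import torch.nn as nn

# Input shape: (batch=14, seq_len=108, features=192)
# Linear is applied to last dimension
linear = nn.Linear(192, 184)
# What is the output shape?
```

Input: (14, 108, 192) -> Output: (14, 108, 184)

Answer: (14, 108, 184)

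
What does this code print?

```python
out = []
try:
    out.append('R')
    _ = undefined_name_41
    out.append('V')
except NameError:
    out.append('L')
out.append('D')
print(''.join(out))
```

Execution trace: 'R' (try body) → 'L' (except NameError) → 'D' (after the try/except). Output: RLD

Answer: RLD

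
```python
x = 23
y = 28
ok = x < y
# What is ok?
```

Trace:
`x = 23` → x = 23
`y = 28` → y = 28
`ok = x < y` → ok = True
So ok = True

Answer: True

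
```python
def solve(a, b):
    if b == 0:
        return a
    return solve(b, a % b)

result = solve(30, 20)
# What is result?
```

solve(30, 20) -> solve(20, 10) -> solve(10, 0) -> 10

Answer: 10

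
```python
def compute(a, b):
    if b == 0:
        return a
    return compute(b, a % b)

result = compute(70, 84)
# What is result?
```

compute(70, 84) -> compute(84, 70) -> compute(70, 14) -> compute(14, 0) -> 14

Answer: 14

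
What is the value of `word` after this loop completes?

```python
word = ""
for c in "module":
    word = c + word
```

Reverse 'module'
`word` takes the values: "" → "m" → "om" → "dom" → "udom" → "ludom" → "eludom"

Answer: "eludom"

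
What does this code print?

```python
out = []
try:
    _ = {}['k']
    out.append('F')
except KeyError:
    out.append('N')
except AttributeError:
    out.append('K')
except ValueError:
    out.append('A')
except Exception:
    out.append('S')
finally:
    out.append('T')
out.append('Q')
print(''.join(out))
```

Execution trace: 'N' (except KeyError) → 'T' (finally) → 'Q' (after the try/except). Output: NTQ

Answer: NTQ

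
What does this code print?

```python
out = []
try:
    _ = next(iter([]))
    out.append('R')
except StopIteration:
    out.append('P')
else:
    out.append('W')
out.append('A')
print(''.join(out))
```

Execution trace: 'P' (except StopIteration) → 'A' (after the try/except). Output: PA

Answer: PA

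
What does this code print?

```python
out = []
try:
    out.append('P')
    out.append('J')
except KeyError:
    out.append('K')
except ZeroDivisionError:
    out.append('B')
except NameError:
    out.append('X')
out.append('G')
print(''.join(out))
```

Execution trace: 'P' (try body) → 'J' (try body, no exception) → 'G' (after the try/except). Output: PJG

Answer: PJG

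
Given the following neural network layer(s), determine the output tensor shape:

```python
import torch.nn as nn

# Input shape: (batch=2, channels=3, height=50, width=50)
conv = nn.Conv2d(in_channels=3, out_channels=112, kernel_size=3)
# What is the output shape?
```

Input: (2, 3, 50, 50) -> Output: (2, 112, 48, 48)

Answer: (2, 112, 48, 48)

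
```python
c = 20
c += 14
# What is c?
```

Trace:
`c = 20` → c = 20
`c += 14` → c = 34
So c = 34

Answer: 34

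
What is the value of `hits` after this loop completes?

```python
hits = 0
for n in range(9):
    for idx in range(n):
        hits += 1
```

Triangle number: 0+1+2+...+8
`hits` takes the values: 0 → 1 → 2 → 3 → 4 → 5 → 6 → 7 → 8 → 9 → 10 → 11 → 12 → 13 → 14 → 15 → 16 → 17 → 18 → 19 → 20 → 21 → 22 → 23 → 24 → 25 → 26 → 27 → 28 → 29 → 30 → 31 → 32 → 33 → 34 → 35 → 36

Answer: 36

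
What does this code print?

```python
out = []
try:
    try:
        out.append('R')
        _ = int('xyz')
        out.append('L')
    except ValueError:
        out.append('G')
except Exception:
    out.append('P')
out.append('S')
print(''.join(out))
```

Execution trace: 'R' (inner try body) → 'G' (inner except ValueError) → 'S' (after the try/except). Output: RGS

Answer: RGS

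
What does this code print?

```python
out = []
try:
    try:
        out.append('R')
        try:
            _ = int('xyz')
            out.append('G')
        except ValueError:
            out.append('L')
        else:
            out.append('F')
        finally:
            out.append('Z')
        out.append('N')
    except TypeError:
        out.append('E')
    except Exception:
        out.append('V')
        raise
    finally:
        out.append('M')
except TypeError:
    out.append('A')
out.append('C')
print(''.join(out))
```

Execution trace: 'R' (try body) → 'L' (inner except ValueError) → 'Z' (inner finally) → 'N' (try body, no exception) → 'M' (finally) → 'C' (after the try/except). Output: RLZNMC

Answer: RLZNMC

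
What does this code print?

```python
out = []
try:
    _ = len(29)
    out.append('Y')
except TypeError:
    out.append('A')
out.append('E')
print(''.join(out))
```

Execution trace: 'A' (except TypeError) → 'E' (after the try/except). Output: AE

Answer: AE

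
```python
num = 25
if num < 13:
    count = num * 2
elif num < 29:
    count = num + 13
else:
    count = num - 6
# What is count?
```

Trace:
`num = 25` → num = 25
`if num < 13: ...` → num < 13 is False, num < 29 is True → count = 38
So count = 38

Answer: 38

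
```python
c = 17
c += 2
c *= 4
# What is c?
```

Trace:
`c = 17` → c = 17
`c += 2` → c = 19
`c *= 4` → c = 76
So c = 76

Answer: 76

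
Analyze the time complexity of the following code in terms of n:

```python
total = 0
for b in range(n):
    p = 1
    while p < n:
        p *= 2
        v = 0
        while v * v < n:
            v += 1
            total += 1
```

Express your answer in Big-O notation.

Each loop level contributes: n × log n × √n. Multiplying the contributions gives O(n√n log n).

Answer: O(n√n log n)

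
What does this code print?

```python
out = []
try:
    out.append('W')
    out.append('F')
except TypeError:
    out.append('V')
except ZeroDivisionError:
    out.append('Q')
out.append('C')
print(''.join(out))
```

Execution trace: 'W' (try body) → 'F' (try body, no exception) → 'C' (after the try/except). Output: WFC

Answer: WFC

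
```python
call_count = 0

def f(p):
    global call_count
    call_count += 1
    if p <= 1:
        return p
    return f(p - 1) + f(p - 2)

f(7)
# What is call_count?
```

Calls(p) = 1 + Calls(p-1) + Calls(p-2); Calls(0)=Calls(1)=1. For p=7 this gives 41.

Answer: 41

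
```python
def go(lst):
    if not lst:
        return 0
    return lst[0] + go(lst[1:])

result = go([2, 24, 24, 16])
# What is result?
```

2 + 24 + 24 + 16 + 0 = 66

Answer: 66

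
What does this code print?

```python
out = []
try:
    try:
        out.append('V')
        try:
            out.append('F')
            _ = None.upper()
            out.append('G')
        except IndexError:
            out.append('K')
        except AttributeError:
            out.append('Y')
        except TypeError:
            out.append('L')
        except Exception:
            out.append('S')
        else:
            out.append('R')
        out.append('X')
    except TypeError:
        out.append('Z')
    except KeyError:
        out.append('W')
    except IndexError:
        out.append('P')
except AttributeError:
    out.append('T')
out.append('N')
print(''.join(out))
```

Execution trace: 'V' (try body) → 'F' (inner try body) → 'Y' (inner except AttributeError) → 'X' (try body, no exception) → 'N' (after the try/except). Output: VFYXN

Answer: VFYXN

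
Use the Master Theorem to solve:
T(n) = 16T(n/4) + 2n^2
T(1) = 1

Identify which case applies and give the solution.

a=16, b=4, f(n)=2n^2. log_4(16) = 2. Since c=2 = 2, Case 2 applies: T(n) = Θ(n^log_b(a) · log n) = O(n^2 log n).

Answer: O(n^2 log n) - Case 2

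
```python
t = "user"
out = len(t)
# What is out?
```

Trace:
`t = "user"` → t = 'user'
`out = len(t)` → out = 4
So out = 4

Answer: 4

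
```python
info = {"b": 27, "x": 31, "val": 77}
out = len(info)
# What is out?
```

Trace:
`info = {"b": 27, "x": 31, "val": 77}` → info = {'b': 27, 'x': 31, 'val': 77}
`out = len(info)` → out = 3
So out = 3

Answer: 3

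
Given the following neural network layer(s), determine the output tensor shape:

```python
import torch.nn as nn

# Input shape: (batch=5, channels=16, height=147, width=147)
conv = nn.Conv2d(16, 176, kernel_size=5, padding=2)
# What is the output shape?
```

Input: (5, 16, 147, 147) -> Output: (5, 176, 147, 147)

Answer: (5, 176, 147, 147)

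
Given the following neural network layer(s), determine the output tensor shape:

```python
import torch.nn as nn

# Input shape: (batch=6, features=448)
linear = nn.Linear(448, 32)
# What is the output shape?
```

Input: (6, 448) -> Output: (6, 32)

Answer: (6, 32)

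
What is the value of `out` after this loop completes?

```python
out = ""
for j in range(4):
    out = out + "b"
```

Repeat 'b' 4 times
`out` takes the values: "" → "b" → "bb" → "bbb" → "bbbb"

Answer: "bbbb"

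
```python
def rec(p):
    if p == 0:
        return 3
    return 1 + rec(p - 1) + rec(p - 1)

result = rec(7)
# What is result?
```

rec(p) = 1 + 2·rec(p-1), rec(0)=3. Closed form: (3+1)·2^7 - 1 = 511.

Answer: 511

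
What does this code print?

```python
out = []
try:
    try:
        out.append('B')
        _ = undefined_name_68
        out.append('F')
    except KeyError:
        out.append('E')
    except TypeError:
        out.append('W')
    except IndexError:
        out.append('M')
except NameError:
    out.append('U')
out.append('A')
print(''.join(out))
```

Execution trace: 'B' (inner try body) → 'U' (outer except NameError) → 'A' (after the try/except). Output: BUA

Answer: BUA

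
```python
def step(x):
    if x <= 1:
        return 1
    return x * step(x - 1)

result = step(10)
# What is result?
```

step(10) = 10 * 9 * 8 * 7 * 6 * 5 * 4 * 3 * 2 * 1 = 3628800

Answer: 3628800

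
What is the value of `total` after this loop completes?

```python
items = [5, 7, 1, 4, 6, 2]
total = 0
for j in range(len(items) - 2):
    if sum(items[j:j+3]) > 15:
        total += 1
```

Count windows with sum > 15
`total` takes the values: 0

Answer: 0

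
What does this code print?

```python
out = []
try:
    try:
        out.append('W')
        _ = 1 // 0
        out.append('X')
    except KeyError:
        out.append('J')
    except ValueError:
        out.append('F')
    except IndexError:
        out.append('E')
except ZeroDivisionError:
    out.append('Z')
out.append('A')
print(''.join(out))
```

Execution trace: 'W' (try body) → 'Z' (outer except ZeroDivisionError) → 'A' (after the try/except). Output: WZA

Answer: WZA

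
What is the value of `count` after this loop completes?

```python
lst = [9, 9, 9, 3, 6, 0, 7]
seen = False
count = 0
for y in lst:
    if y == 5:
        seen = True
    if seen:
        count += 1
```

Count elements after first 5 in [9, 9, 9, 3, 6, 0, 7]
`count` takes the values: 0

Answer: 0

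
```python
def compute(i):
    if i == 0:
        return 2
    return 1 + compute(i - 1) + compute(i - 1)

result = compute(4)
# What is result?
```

compute(i) = 1 + 2·compute(i-1), compute(0)=2. Closed form: (2+1)·2^4 - 1 = 47.

Answer: 47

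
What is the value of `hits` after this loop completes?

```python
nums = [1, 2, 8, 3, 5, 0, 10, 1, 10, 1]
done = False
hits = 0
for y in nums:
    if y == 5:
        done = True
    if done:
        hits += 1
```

Count elements after first 5 in [1, 2, 8, 3, 5, 0, 10, 1, 10, 1]
`hits` takes the values: 0 → 1 → 2 → 3 → 4 → 5 → 6

Answer: 6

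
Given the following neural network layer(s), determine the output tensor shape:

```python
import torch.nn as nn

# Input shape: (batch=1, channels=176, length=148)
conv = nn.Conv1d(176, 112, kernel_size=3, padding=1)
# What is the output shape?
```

Input: (1, 176, 148) -> Output: (1, 112, 148)

Answer: (1, 112, 148)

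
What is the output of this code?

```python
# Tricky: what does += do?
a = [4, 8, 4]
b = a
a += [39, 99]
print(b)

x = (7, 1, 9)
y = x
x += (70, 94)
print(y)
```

Key concept: += behavior differs for mutable vs immutable.
Step by step:
`a = [4, 8, 4]` → a = [4, 8, 4]
`b = a` → b = [4, 8, 4] (same object as a)
`a += [39, 99]` → a = [4, 8, 4, 39, 99] (same object as b); b = [4, 8, 4, 39, 99] (same object as a)
`print(b)` → prints [4, 8, 4, 39, 99]
`x = (7, 1, 9)` → x = (7, 1, 9)
`y = x` → y = (7, 1, 9)
`x += (70, 94)` → x = (7, 1, 9, 70, 94)
`print(y)` → prints (7, 1, 9)

Answer:
[4, 8, 4, 39, 99]
(7, 1, 9)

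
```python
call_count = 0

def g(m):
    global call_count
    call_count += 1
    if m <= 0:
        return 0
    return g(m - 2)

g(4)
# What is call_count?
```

Linear recursion stepping by 2: 3 calls from m=4 down to ≤0.

Answer: 3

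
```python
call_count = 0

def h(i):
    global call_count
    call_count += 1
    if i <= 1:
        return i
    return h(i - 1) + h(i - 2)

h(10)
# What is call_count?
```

Calls(i) = 1 + Calls(i-1) + Calls(i-2); Calls(0)=Calls(1)=1. For i=10 this gives 177.

Answer: 177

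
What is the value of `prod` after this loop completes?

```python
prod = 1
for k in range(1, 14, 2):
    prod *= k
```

Product of 1, 3, 5, ... up to 13
`prod` takes the values: 1 → 3 → 15 → 105 → 945 → 10395 → 135135

Answer: 135135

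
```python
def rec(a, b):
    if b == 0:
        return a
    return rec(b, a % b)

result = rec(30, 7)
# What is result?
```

rec(30, 7) -> rec(7, 2) -> rec(2, 1) -> rec(1, 0) -> 1

Answer: 1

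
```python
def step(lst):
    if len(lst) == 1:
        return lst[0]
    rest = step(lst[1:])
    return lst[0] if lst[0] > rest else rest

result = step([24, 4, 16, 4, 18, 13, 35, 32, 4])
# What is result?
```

Recursive max over [24, 4, 16, 4, 18, 13, 35, 32, 4] = 35

Answer: 35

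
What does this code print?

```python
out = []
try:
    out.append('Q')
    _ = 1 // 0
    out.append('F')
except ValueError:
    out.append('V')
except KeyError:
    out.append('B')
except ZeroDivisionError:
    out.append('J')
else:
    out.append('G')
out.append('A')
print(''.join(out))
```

Execution trace: 'Q' (try body) → 'J' (except ZeroDivisionError) → 'A' (after the try/except). Output: QJA

Answer: QJA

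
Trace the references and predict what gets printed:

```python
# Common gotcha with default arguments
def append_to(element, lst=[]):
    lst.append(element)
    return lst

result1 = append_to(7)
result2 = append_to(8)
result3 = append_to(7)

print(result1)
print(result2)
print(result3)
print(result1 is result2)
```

Key concept: mutable default argument gotcha.
Step by step:
`result1 = append_to(7)` → result1 = [7]
`result2 = append_to(8)` → result1 = [7, 8] (same object as result2); result2 = [7, 8] (same object as result1)
`result3 = append_to(7)` → result1 = [7, 8, 7] (same object as result2, result3); result2 = [7, 8, 7] (same object as result1, result3); result3 = [7, 8, 7] (same object as result1, result2)
`print(result1)` → prints [7, 8, 7]
`print(result2)` → prints [7, 8, 7]
`print(result3)` → prints [7, 8, 7]
`print(result1 is result2)` → prints True

Answer:
[7, 8, 7]
[7, 8, 7]
[7, 8, 7]
True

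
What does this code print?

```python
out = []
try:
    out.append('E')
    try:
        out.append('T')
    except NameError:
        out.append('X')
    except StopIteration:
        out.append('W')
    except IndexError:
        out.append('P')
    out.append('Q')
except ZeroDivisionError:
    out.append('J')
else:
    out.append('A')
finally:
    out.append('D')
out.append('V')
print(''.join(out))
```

Execution trace: 'E' (try body) → 'T' (inner try body, no exception) → 'Q' (try body, no exception) → 'A' (else) → 'D' (finally) → 'V' (after the try/except). Output: ETQADV

Answer: ETQADV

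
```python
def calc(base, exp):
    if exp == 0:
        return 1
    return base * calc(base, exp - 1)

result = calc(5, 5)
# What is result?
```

calc(5, 5) = 5 * 5 * 5 * 5 * 5 = 3125

Answer: 3125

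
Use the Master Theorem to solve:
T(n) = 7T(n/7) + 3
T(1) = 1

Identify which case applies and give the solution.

a=7, b=7, f(n)=3. log_7(7) = 1. Since c=0 < 1, Case 1 applies: T(n) = Θ(n^log_b(a)) = O(n).

Answer: O(n) - Case 1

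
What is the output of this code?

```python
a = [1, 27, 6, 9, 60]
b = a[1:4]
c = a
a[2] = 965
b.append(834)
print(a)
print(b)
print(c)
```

Key concept: slice vs alias.
Step by step:
`a = [1, 27, 6, 9, 60]` → a = [1, 27, 6, 9, 60]
`b = a[1:4]` → b = [27, 6, 9]
`c = a` → c = [1, 27, 6, 9, 60] (same object as a)
`a[2] = 965` → a = [1, 27, 965, 9, 60] (same object as c); c = [1, 27, 965, 9, 60] (same object as a)
`b.append(834)` → b = [27, 6, 9, 834]
`print(a)` → prints [1, 27, 965, 9, 60]
`print(b)` → prints [27, 6, 9, 834]
`print(c)` → prints [1, 27, 965, 9, 60]

Answer:
[1, 27, 965, 9, 60]
[27, 6, 9, 834]
[1, 27, 965, 9, 60]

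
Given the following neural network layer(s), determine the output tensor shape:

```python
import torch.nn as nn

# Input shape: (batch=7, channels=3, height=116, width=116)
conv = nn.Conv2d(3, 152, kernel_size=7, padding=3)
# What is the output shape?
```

Input: (7, 3, 116, 116) -> Output: (7, 152, 116, 116)

Answer: (7, 152, 116, 116)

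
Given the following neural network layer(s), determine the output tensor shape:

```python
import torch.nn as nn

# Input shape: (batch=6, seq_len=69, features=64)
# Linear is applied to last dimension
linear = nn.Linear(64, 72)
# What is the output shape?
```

Input: (6, 69, 64) -> Output: (6, 69, 72)

Answer: (6, 69, 72)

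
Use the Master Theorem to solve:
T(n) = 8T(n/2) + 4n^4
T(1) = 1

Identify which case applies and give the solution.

a=8, b=2, f(n)=4n^4. log_2(8) = 3. Since c=4 > 3 and the regularity condition holds (8(n/2)^4 = (8/2^4)n^4 with 8/2^4 < 1), Case 3 applies: T(n) = Θ(f(n)) = O(n^4).

Answer: O(n^4) - Case 3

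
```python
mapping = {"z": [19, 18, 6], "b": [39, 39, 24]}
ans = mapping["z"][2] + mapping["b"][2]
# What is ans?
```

Trace:
`mapping = {"z": [19, 18, 6], "b": [39, 39, 24]}` → mapping = {'z': [19, 18, 6], 'b': [39, 39, 24]}
`ans = mapping["z"][2] + mapping["b"][2]` → ans = 30
So ans = 30

Answer: 30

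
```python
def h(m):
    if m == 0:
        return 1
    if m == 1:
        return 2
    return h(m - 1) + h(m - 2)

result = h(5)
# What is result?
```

Build up from base cases: h(0)=1, h(1)=2, h(2)=3, h(3)=5, h(4)=8, h(5)=13

Answer: 13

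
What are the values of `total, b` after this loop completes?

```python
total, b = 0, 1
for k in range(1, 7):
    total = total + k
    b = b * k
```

Sum and factorial of 1 to 6
`total, b` takes the values: (0, 1) → (1, 1) → (3, 1) → (3, 2) → (6, 2) → (6, 6) → (10, 6) → (10, 24) → (15, 24) → (15, 120) → (21, 120) → (21, 720)

Answer: 21, 720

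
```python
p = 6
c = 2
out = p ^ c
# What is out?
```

Trace:
`p = 6` → p = 6
`c = 2` → c = 2
`out = p ^ c` → out = 4
So out = 4

Answer: 4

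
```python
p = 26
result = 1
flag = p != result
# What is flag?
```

Trace:
`p = 26` → p = 26
`result = 1` → result = 1
`flag = p != result` → flag = True
So flag = True

Answer: True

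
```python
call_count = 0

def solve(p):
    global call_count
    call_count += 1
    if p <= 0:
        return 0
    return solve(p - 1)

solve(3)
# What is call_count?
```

Linear recursion stepping by 1: 4 calls from p=3 down to ≤0.

Answer: 4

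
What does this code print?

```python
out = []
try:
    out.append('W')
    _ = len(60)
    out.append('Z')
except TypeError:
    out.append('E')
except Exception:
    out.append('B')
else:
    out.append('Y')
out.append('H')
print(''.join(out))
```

Execution trace: 'W' (try body) → 'E' (except TypeError) → 'H' (after the try/except). Output: WEH

Answer: WEH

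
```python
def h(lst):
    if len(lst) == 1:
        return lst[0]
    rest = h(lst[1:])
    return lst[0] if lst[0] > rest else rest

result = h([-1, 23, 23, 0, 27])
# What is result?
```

Recursive max over [-1, 23, 23, 0, 27] = 27

Answer: 27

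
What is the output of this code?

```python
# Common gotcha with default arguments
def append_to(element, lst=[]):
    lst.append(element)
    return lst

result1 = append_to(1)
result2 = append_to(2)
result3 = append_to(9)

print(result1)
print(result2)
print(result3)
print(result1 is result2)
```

Key concept: mutable default argument gotcha.
Step by step:
`result1 = append_to(1)` → result1 = [1]
`result2 = append_to(2)` → result1 = [1, 2] (same object as result2); result2 = [1, 2] (same object as result1)
`result3 = append_to(9)` → result1 = [1, 2, 9] (same object as result2, result3); result2 = [1, 2, 9] (same object as result1, result3); result3 = [1, 2, 9] (same object as result1, result2)
`print(result1)` → prints [1, 2, 9]
`print(result2)` → prints [1, 2, 9]
`print(result3)` → prints [1, 2, 9]
`print(result1 is result2)` → prints True

Answer:
[1, 2, 9]
[1, 2, 9]
[1, 2, 9]
True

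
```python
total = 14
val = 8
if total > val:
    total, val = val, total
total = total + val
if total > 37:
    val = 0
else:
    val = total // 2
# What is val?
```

Trace:
`total = 14` → total = 14
`val = 8` → val = 8
`if total > val: ...` → total > val is True → total = 8; val = 14
`total = total + val` → total = 22
`if total > 37: ...` → total > 37 is False, take else branch → val = 11
So val = 11

Answer: 11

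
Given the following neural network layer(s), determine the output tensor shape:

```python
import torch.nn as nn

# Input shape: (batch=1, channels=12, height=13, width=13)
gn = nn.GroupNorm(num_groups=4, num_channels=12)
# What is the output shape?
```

Input: (1, 12, 13, 13) -> Output: (1, 12, 13, 13)

Answer: (1, 12, 13, 13)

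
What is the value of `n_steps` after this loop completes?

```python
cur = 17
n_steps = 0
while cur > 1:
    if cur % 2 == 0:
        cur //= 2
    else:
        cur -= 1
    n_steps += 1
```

Steps to reduce 17 to 1
`n_steps` takes the values: 0 → 1 → 2 → 3 → 4 → 5

Answer: 5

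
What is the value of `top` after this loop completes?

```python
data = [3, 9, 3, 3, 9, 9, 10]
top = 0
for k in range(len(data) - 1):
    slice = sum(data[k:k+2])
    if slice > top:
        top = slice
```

Max sum of 2-element window in [3, 9, 3, 3, 9, 9, 10]
`top` takes the values: 0 → 12 → 18 → 19

Answer: 19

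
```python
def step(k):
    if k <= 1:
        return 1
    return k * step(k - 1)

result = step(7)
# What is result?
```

step(7) = 7 * 6 * 5 * 4 * 3 * 2 * 1 = 5040

Answer: 5040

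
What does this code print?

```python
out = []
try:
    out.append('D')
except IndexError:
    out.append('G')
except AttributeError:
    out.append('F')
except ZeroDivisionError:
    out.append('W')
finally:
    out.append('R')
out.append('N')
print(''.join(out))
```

Execution trace: 'D' (try body, no exception) → 'R' (finally) → 'N' (after the try/except). Output: DRN

Answer: DRN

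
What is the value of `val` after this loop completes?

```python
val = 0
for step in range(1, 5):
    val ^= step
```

XOR of 1 to 4
`val` takes the values: 0 → 1 → 3 → 0 → 4

Answer: 4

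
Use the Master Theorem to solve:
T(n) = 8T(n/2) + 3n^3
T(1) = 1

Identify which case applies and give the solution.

a=8, b=2, f(n)=3n^3. log_2(8) = 3. Since c=3 = 3, Case 2 applies: T(n) = Θ(n^log_b(a) · log n) = O(n^3 log n).

Answer: O(n^3 log n) - Case 2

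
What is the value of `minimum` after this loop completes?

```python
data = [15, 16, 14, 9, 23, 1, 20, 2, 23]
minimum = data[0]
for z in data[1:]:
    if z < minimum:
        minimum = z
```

Minimum of [15, 16, 14, 9, 23, 1, 20, 2, 23]
`minimum` takes the values: 15 → 14 → 9 → 1

Answer: 1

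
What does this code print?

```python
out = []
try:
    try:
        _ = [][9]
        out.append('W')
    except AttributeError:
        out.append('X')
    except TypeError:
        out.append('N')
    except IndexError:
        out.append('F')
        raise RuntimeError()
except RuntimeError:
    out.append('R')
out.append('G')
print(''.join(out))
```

Execution trace: 'F' (inner except IndexError) → 'R' (outer except RuntimeError) → 'G' (after the try/except). Output: FRG

Answer: FRG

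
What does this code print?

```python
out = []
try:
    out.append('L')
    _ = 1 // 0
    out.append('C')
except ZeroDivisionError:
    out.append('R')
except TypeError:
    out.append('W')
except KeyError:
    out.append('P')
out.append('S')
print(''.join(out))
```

Execution trace: 'L' (try body) → 'R' (except ZeroDivisionError) → 'S' (after the try/except). Output: LRS

Answer: LRS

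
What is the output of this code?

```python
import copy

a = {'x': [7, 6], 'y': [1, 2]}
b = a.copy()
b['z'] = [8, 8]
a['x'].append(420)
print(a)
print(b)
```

Key concept: shallow copy of dict with mutable values.
Step by step:
`a = {'x': [7, 6], 'y': [1, 2]}` → a = {'x': [7, 6], 'y': [1, 2]}
`b = a.copy()` → b = {'x': [7, 6], 'y': [1, 2]}
`b['z'] = [8, 8]` → b = {'x': [7, 6], 'y': [1, 2], 'z': [8, 8]}
`a['x'].append(420)` → a = {'x': [7, 6, 420], 'y': [1, 2]}; b = {'x': [7, 6, 420], 'y': [1, 2], 'z': [8, 8]}
`print(a)` → prints {'x': [7, 6, 420], 'y': [1, 2]}
`print(b)` → prints {'x': [7, 6, 420], 'y': [1, 2], 'z': [8, 8]}

Answer:
{'x': [7, 6, 420], 'y': [1, 2]}
{'x': [7, 6, 420], 'y': [1, 2], 'z': [8, 8]}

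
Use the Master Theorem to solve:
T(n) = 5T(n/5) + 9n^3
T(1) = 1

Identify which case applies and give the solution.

a=5, b=5, f(n)=9n^3. log_5(5) = 1. Since c=3 > 1 and the regularity condition holds (5(n/5)^3 = (5/5^3)n^3 with 5/5^3 < 1), Case 3 applies: T(n) = Θ(f(n)) = O(n^3).

Answer: O(n^3) - Case 3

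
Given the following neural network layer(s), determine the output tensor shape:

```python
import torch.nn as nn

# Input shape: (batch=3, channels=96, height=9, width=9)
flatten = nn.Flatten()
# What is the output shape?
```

Input: (3, 96, 9, 9) -> Output: (3, 7776)

Answer: (3, 7776)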